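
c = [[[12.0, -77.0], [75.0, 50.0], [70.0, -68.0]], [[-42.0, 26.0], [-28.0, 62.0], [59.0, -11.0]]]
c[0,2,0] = 70.0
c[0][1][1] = 50.0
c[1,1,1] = 62.0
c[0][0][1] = -77.0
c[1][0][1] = 26.0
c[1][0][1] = 26.0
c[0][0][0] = 12.0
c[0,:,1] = [-77.0, 50.0, -68.0]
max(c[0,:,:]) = 75.0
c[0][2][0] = 70.0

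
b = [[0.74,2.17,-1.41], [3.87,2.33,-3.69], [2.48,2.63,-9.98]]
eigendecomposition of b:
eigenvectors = [[-0.51,  -0.69,  0.07], [-0.82,  0.72,  0.29], [-0.25,  0.02,  0.96]]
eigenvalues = [3.57, -1.48, -9.0]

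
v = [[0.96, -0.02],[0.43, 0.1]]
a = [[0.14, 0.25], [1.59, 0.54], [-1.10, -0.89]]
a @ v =[[0.24, 0.02], [1.76, 0.02], [-1.44, -0.07]]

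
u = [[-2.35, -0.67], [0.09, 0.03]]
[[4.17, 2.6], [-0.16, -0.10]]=u @ [[-1.99,-0.98], [0.76,-0.45]]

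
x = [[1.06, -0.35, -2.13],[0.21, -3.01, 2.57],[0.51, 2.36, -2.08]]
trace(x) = -4.03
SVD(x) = [[-0.26, -0.95, -0.14], [0.75, -0.30, 0.59], [-0.61, 0.05, 0.79]] @ diag([5.21461879759004, 2.0646970034711587, 0.4392915656802724]) @ [[-0.08, -0.69, 0.72], [-0.51, 0.65, 0.56], [0.86, 0.32, 0.4]]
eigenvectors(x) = [[0.88+0.00j,0.88-0.00j,0.16+0.00j], [0.15-0.26j,0.15+0.26j,-0.78+0.00j], [0.21-0.30j,(0.21+0.3j),(0.6+0j)]]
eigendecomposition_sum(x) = [[0.52+0.26j, -0.50+0.37j, -0.79+0.41j], [0.16-0.11j, 0.03+0.21j, (-0.01+0.3j)], [(0.21-0.12j), 0.01+0.26j, (-0.05+0.37j)]] + [[(0.52-0.26j),-0.50-0.37j,-0.79-0.41j], [0.16+0.11j,(0.03-0.21j),(-0.01-0.3j)], [0.21+0.12j,(0.01-0.26j),-0.05-0.37j]] + [[0.02-0.00j,(0.64-0j),(-0.55-0j)],[(-0.11+0j),(-3.06+0j),(2.59+0j)],[(0.09-0j),2.34-0.00j,-1.99-0.00j]]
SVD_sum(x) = [[0.11, 0.95, -0.99],[-0.32, -2.69, 2.81],[0.26, 2.18, -2.28]] + [[1.00, -1.28, -1.11], [0.31, -0.40, -0.35], [-0.05, 0.07, 0.06]] + [[-0.05, -0.02, -0.03], [0.22, 0.08, 0.11], [0.30, 0.11, 0.14]]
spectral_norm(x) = 5.21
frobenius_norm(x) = 5.63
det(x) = -4.73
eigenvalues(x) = [(0.5+0.83j), (0.5-0.83j), (-5.02+0j)]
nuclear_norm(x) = 7.72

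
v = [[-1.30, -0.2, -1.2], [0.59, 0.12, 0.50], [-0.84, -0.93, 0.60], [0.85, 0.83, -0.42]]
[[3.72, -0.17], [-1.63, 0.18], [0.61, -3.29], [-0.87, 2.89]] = v@[[-2.67, 1.6],[1.46, 0.96],[-0.45, -1.75]]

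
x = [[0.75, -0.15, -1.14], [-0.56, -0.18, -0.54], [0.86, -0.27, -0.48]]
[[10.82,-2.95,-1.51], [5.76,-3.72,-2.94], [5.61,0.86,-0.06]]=x @ [[-0.07, 2.85, 2.10], [-5.25, -2.64, 2.73], [-8.85, 4.81, 2.35]]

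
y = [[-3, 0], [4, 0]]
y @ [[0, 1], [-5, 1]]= [[0, -3], [0, 4]]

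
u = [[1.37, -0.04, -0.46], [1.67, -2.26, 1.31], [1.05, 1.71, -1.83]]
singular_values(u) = [3.62, 2.44, 0.0]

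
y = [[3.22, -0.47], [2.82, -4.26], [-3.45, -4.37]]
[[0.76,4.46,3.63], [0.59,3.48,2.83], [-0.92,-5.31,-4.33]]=y@[[0.24, 1.40, 1.14], [0.02, 0.11, 0.09]]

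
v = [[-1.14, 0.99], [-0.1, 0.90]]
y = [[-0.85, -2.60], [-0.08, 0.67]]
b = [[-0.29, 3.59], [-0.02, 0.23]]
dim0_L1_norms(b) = [0.31, 3.82]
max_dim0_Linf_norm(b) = 3.59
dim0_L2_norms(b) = [0.29, 3.6]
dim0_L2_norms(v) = [1.14, 1.34]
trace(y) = -0.18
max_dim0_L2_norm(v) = 1.34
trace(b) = -0.06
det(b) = 0.01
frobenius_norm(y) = 2.82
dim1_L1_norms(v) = [2.13, 1.0]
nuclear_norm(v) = 2.23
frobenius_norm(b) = 3.61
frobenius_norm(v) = 1.76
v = y + b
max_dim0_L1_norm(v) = 1.89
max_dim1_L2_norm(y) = 2.74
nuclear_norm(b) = 3.61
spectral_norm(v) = 1.67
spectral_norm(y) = 2.80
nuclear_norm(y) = 3.08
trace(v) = -0.24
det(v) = -0.93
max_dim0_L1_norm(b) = 3.82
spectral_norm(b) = 3.61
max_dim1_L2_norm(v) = 1.51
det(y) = -0.78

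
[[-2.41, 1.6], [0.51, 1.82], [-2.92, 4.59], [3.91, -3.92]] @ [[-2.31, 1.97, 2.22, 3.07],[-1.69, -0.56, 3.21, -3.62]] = [[2.86, -5.64, -0.21, -13.19],[-4.25, -0.01, 6.97, -5.02],[-1.01, -8.32, 8.25, -25.58],[-2.41, 9.9, -3.90, 26.19]]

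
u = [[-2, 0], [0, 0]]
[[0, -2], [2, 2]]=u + [[2, -2], [2, 2]]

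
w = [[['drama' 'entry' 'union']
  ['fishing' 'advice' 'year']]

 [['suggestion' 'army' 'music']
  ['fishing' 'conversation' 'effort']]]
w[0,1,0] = 'fishing'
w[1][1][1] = 'conversation'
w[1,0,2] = 'music'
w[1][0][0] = 'suggestion'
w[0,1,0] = 'fishing'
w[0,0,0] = 'drama'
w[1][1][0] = 'fishing'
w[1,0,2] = 'music'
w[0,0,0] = 'drama'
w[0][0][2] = 'union'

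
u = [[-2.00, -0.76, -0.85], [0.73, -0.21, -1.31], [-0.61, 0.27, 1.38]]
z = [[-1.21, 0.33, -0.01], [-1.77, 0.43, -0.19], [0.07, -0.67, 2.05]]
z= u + [[0.79,1.09,0.84], [-2.5,0.64,1.12], [0.68,-0.94,0.67]]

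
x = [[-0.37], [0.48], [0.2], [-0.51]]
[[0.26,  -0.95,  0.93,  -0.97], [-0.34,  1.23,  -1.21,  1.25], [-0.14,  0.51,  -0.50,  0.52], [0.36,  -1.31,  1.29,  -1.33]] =x@[[-0.70, 2.57, -2.52, 2.61]]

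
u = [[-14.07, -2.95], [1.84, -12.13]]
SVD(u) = [[-0.99, -0.17], [-0.17, 0.99]] @ diag([14.43468589270047, 12.199579631244433]) @ [[0.94, 0.34], [0.34, -0.94]]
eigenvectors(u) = [[0.78+0.00j, (0.78-0j)], [-0.26-0.56j, (-0.26+0.56j)]]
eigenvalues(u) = [(-13.1+2.12j), (-13.1-2.12j)]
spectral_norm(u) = 14.43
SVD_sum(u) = [[-13.36, -4.88], [-2.29, -0.84]] + [[-0.71, 1.93], [4.13, -11.29]]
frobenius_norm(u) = 18.90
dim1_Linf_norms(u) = [14.07, 12.13]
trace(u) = -26.20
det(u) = 176.10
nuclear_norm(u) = 26.63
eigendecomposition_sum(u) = [[-7.04-1.94j, -1.47-9.12j], [0.92+5.69j, (-6.07+4.06j)]] + [[(-7.04+1.94j),(-1.47+9.12j)], [0.92-5.69j,-6.07-4.06j]]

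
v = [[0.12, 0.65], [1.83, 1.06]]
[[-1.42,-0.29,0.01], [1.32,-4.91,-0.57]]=v @ [[2.22, -2.71, -0.36], [-2.59, 0.05, 0.08]]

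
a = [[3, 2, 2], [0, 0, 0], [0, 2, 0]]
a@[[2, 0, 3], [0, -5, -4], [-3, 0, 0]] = [[0, -10, 1], [0, 0, 0], [0, -10, -8]]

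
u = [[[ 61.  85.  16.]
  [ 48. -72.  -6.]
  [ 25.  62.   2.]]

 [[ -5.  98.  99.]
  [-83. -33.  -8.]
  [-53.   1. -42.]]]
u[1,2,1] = 1.0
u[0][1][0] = 48.0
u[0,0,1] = 85.0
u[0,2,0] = 25.0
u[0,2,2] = 2.0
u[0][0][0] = 61.0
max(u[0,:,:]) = 85.0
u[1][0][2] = 99.0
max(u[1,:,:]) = 99.0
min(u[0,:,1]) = -72.0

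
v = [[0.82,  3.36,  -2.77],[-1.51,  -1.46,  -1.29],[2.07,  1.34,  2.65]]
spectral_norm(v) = 4.49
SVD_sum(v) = [[1.51, 3.59, -1.60],[-0.46, -1.1, 0.49],[0.31, 0.75, -0.33]] + [[-0.69, -0.23, -1.17],[-1.05, -0.36, -1.78],[1.76, 0.59, 2.98]] + [[0.00, -0.0, -0.0], [0.0, -0.00, -0.00], [0.0, -0.0, -0.00]]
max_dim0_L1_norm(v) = 6.71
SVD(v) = [[-0.94,-0.32,0.14], [0.29,-0.49,0.83], [-0.19,0.81,0.55]] @ diag([4.4930766194259055, 4.315779896368174, 0.002525484623074966]) @ [[-0.36, -0.85, 0.38], [0.50, 0.17, 0.85], [0.79, -0.49, -0.37]]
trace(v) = 2.01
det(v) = -0.05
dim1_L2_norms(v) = [4.43, 2.46, 3.62]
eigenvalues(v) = [(1.01+2.94j), (1.01-2.94j), (-0.01+0j)]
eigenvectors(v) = [[(-0.81+0j), -0.81-0.00j, -0.79+0.00j], [(0.06-0.32j), (0.06+0.32j), (0.49+0j)], [(0.12+0.48j), 0.12-0.48j, 0.37+0.00j]]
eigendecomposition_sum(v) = [[(0.41+1.86j), 1.68+1.57j, -1.39+1.90j], [(-0.75+0.03j), -0.73+0.55j, -0.64-0.67j], [(1.04-0.52j), 0.67-1.22j, 1.33+0.53j]] + [[(0.41-1.86j), 1.68-1.57j, -1.39-1.90j], [-0.75-0.03j, (-0.73-0.55j), -0.64+0.67j], [1.04+0.52j, (0.67+1.22j), 1.33-0.53j]] + [[-0j,(0.01-0j),-0j], [-0.00+0.00j,(-0+0j),(-0+0j)], [-0.00+0.00j,(-0+0j),(-0+0j)]]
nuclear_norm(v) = 8.81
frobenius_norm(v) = 6.23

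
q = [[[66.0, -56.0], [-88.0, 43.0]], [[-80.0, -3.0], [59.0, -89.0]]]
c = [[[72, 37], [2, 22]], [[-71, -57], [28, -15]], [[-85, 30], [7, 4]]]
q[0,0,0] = 66.0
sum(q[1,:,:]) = -113.0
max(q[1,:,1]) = -3.0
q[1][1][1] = -89.0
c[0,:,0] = [72, 2]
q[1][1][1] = -89.0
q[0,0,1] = -56.0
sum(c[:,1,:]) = 48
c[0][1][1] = 22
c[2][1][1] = 4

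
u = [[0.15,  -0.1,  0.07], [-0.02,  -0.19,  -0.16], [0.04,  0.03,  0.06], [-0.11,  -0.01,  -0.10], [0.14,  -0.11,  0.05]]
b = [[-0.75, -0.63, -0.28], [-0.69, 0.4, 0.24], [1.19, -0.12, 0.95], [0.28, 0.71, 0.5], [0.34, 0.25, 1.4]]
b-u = [[-0.9, -0.53, -0.35], [-0.67, 0.59, 0.40], [1.15, -0.15, 0.89], [0.39, 0.72, 0.60], [0.2, 0.36, 1.35]]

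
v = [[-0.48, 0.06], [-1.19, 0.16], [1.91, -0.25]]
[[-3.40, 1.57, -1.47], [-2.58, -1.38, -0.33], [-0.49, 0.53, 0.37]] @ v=[[-3.04,0.41], [2.25,-0.29], [0.31,-0.04]]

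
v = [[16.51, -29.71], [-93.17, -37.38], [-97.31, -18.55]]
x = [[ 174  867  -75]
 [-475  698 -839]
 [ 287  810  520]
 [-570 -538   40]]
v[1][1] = -37.38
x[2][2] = 520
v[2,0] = -97.31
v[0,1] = -29.71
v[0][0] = 16.51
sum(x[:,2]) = -354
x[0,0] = 174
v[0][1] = -29.71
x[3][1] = -538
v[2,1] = -18.55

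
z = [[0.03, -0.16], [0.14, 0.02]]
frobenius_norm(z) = 0.22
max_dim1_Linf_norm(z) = 0.16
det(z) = 0.02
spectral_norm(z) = 0.16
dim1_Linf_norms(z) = [0.16, 0.14]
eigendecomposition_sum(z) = [[(0.01+0.07j), (-0.08+0.01j)], [(0.07-0.01j), 0.01+0.08j]] + [[(0.01-0.07j),(-0.08-0.01j)], [(0.07+0.01j),(0.01-0.08j)]]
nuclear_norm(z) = 0.30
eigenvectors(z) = [[(0.73+0j), (0.73-0j)], [0.02-0.68j, (0.02+0.68j)]]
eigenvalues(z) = [(0.02+0.15j), (0.02-0.15j)]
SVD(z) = [[-0.99, -0.15], [-0.15, 0.99]] @ diag([0.16324940314495448, 0.14088872336995653]) @ [[-0.31, 0.95], [0.95, 0.31]]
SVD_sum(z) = [[0.05, -0.15],[0.01, -0.02]] + [[-0.02, -0.01], [0.13, 0.04]]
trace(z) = 0.05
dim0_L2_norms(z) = [0.14, 0.16]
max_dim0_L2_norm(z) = 0.16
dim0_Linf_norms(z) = [0.14, 0.16]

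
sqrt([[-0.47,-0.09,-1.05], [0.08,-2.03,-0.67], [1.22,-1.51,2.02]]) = [[-0.40+0.04j, 0.31+0.31j, (-0.75+0.08j)],[-0.16-0.18j, (0.12+1.47j), -0.30+0.19j],[(0.86-0.1j), (-0.66+0.44j), 1.60+0.04j]]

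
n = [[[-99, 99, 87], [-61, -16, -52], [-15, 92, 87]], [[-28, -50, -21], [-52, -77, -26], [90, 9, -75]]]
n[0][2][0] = -15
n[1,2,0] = 90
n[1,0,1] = -50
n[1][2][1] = 9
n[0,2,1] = 92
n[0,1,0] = -61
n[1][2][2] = -75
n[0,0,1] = 99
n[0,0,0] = -99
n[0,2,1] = 92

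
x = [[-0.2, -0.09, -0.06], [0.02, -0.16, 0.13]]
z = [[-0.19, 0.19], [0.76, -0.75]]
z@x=[[0.04, -0.01, 0.04], [-0.17, 0.05, -0.14]]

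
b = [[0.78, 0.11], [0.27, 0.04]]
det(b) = 0.002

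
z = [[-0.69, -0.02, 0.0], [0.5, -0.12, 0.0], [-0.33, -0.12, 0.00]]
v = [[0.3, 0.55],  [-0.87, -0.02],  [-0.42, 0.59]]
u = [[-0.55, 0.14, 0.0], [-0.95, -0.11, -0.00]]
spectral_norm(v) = 1.02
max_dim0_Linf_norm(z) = 0.69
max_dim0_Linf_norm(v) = 0.87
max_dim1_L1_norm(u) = 1.06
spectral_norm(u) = 1.10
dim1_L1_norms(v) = [0.85, 0.89, 1.01]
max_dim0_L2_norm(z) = 0.91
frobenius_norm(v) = 1.29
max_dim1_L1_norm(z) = 0.71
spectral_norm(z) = 0.91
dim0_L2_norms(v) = [1.01, 0.81]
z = v @ u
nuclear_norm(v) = 1.82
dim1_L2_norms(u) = [0.57, 0.96]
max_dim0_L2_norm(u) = 1.1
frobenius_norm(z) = 0.93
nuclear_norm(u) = 1.27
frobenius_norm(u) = 1.11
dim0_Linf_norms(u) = [0.95, 0.14, 0.0]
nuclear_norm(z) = 1.08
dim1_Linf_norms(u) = [0.55, 0.95]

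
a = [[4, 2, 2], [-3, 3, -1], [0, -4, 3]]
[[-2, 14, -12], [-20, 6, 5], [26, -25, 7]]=a @ [[1, 3, -3], [-5, 4, -1], [2, -3, 1]]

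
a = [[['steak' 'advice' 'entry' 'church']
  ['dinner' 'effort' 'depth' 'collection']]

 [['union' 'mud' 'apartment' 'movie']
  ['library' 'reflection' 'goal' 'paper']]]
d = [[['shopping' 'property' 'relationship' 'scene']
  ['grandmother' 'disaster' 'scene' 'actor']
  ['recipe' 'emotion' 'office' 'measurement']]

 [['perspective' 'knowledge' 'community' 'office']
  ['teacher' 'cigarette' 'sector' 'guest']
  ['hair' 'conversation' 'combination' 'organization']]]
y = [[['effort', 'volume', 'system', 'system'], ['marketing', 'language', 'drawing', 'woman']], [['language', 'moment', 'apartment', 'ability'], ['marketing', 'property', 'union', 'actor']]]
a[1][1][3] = 'paper'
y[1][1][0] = 'marketing'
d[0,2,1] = 'emotion'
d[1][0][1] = 'knowledge'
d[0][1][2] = 'scene'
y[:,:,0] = [['effort', 'marketing'], ['language', 'marketing']]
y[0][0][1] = 'volume'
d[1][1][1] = 'cigarette'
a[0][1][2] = 'depth'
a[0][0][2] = 'entry'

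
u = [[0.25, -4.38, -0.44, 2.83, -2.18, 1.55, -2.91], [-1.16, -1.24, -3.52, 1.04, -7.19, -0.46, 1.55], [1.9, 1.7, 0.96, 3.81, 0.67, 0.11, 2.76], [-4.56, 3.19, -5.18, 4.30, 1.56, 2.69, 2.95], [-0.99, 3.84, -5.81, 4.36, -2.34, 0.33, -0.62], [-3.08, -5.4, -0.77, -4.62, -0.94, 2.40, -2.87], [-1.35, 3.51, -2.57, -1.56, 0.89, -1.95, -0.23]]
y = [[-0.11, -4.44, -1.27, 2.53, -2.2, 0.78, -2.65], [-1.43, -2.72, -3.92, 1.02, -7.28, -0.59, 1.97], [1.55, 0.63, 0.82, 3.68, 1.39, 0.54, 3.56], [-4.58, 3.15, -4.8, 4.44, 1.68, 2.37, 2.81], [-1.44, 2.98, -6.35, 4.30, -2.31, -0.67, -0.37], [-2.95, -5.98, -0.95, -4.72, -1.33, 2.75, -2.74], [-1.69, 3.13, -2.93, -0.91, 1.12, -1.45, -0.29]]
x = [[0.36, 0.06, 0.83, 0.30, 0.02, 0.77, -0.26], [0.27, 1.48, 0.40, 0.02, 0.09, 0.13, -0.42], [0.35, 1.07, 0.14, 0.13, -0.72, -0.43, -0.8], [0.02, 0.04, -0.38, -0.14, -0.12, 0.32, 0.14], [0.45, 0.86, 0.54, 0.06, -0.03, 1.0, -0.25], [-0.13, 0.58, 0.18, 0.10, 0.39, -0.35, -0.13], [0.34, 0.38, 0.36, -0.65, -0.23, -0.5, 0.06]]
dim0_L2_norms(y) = [6.25, 9.58, 9.51, 9.07, 8.42, 4.12, 6.26]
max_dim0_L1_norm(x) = 4.47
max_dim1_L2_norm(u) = 9.73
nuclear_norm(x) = 6.70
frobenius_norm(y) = 20.76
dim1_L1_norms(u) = [14.54, 16.16, 11.91, 24.43, 18.29, 20.08, 12.06]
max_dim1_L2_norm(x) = 1.63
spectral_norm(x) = 2.55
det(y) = 31320.46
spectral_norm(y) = 13.42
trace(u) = 4.10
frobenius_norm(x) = 3.35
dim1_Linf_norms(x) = [0.83, 1.48, 1.07, 0.38, 1.0, 0.58, 0.65]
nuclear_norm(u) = 43.90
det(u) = 9656.40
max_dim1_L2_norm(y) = 9.49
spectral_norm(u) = 13.55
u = y + x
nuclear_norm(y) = 45.09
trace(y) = 2.58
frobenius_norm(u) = 20.40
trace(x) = 1.52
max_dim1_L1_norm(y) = 23.83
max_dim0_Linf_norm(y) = 7.28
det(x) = 0.00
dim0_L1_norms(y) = [13.75, 23.03, 21.04, 21.6, 17.31, 9.15, 14.39]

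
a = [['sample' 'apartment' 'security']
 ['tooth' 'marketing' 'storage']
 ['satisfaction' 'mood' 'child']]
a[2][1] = 'mood'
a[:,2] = ['security', 'storage', 'child']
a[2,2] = 'child'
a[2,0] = 'satisfaction'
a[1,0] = 'tooth'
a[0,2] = 'security'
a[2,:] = ['satisfaction', 'mood', 'child']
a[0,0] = 'sample'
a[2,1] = 'mood'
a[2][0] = 'satisfaction'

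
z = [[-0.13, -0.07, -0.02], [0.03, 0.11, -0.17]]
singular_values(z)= [0.21, 0.14]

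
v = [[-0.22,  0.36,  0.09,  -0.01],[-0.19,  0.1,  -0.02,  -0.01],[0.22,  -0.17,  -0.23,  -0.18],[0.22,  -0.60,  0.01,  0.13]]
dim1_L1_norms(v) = [0.68, 0.32, 0.8, 0.96]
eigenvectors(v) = [[(-0.21-0.07j), (-0.21+0.07j), (0.29+0j), (-0.4+0j)],  [-0.00-0.24j, (-0+0.24j), 0.30+0.00j, (-0.15+0j)],  [-0.43+0.33j, (-0.43-0.33j), (-0.63+0j), (0.91+0j)],  [(0.77+0j), 0.77-0.00j, (0.66+0j), -0.02+0.00j]]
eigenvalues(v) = [(0.07+0.17j), (0.07-0.17j), (-0.06+0j), (-0.29+0j)]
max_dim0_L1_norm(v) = 1.23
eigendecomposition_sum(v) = [[-0.06+0.04j, (0.08+0.01j), -0.01+0.02j, -0.03-0.00j], [-0.06-0.05j, (0.02+0.09j), -0.02-0.01j, -0.01-0.03j], [0.00+0.18j, (0.14-0.16j), (0.02+0.05j), -0.04+0.05j], [0.15-0.20j, (-0.29+0.06j), (0.02-0.08j), (0.09-0.02j)]] + [[-0.06-0.04j, (0.08-0.01j), -0.01-0.02j, (-0.03+0j)],[-0.06+0.05j, 0.02-0.09j, (-0.02+0.01j), (-0.01+0.03j)],[0.00-0.18j, 0.14+0.16j, 0.02-0.05j, -0.04-0.05j],[0.15+0.20j, -0.29-0.06j, 0.02+0.08j, 0.09+0.02j]] + [[-0.04-0.00j,  (-0.02-0j),  -0.02-0.00j,  -0.02-0.00j], [-0.04-0.00j,  (-0.02-0j),  -0.02-0.00j,  -0.02-0.00j], [(0.08+0j),  (0.03+0j),  (0.04+0j),  (0.05+0j)], [(-0.09-0j),  (-0.03-0j),  -0.04-0.00j,  -0.05-0.00j]] + [[-0.06+0.00j, (0.21+0j), 0.14+0.00j, (0.06+0j)], [(-0.02+0j), 0.08+0.00j, (0.05+0j), 0.02+0.00j], [0.14-0.00j, (-0.47-0j), -0.31-0.00j, -0.14-0.00j], [(-0+0j), 0.01+0.00j, (0.01+0j), 0.00+0.00j]]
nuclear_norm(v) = 1.31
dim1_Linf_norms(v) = [0.36, 0.19, 0.23, 0.6]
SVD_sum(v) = [[-0.2, 0.37, 0.06, -0.02], [-0.08, 0.15, 0.02, -0.01], [0.13, -0.24, -0.04, 0.02], [0.30, -0.55, -0.08, 0.04]] + [[-0.01, -0.01, 0.02, 0.02], [-0.01, -0.01, 0.02, 0.02], [0.11, 0.08, -0.19, -0.19], [-0.06, -0.04, 0.10, 0.1]] + [[0.00, 0.0, 0.0, 0.0], [-0.1, -0.05, -0.06, -0.02], [-0.02, -0.01, -0.01, -0.00], [-0.02, -0.01, -0.01, -0.00]] + [[-0.0, -0.00, 0.01, -0.01], [0.0, 0.00, -0.00, 0.00], [-0.00, -0.0, 0.0, -0.00], [-0.00, -0.0, 0.00, -0.00]]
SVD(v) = [[-0.52,-0.11,0.00,0.85], [-0.21,-0.08,-0.96,-0.14], [0.33,0.87,-0.19,0.32], [0.76,-0.47,-0.19,0.40]] @ diag([0.8294241969933611, 0.34077483207884995, 0.12831703291878735, 0.01620969853108698]) @ [[0.47, -0.87, -0.13, 0.06], [0.37, 0.26, -0.63, -0.63], [0.79, 0.37, 0.47, 0.15], [-0.12, -0.21, 0.61, -0.76]]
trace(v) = -0.22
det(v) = 0.00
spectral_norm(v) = 0.83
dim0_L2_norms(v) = [0.43, 0.73, 0.25, 0.22]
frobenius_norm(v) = 0.91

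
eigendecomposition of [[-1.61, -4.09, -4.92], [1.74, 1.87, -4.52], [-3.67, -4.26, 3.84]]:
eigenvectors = [[0.13, 0.9, -0.80], [0.62, 0.07, 0.58], [-0.77, 0.44, -0.14]]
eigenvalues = [7.89, -4.33, 0.54]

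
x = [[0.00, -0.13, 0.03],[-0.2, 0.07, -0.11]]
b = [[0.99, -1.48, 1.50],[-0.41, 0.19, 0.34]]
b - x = [[0.99,-1.35,1.47], [-0.21,0.12,0.45]]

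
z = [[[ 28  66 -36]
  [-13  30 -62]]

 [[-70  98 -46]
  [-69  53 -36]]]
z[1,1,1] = 53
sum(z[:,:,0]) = -124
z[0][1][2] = -62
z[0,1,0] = -13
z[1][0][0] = -70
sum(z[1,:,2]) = -82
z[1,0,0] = -70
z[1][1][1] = 53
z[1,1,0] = -69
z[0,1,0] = -13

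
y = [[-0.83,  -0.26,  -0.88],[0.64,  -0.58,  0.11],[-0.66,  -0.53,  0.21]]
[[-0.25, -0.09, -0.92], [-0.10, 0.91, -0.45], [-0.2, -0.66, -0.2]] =y @[[0.1, 1.13, -0.09], [0.3, -0.48, 0.84], [0.1, -0.82, 0.88]]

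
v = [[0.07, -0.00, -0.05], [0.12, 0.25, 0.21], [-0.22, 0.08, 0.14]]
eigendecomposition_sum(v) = [[-0.02, 0.0, -0.01], [0.03, -0.0, 0.01], [-0.04, 0.0, -0.02]] + [[0.08, 0.02, -0.02],  [0.19, 0.04, -0.05],  [-0.13, -0.03, 0.03]] + [[0.01, -0.02, -0.02], [-0.10, 0.21, 0.25], [-0.05, 0.1, 0.12]]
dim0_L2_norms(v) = [0.26, 0.26, 0.26]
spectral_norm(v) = 0.36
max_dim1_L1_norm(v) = 0.58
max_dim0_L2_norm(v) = 0.26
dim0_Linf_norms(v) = [0.22, 0.25, 0.21]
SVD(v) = [[0.09,  0.29,  0.95], [-0.91,  0.41,  -0.04], [-0.40,  -0.86,  0.30]] @ diag([0.36244294406182537, 0.26650525855746043, 0.020249924963257455]) @ [[-0.04, -0.72, -0.7], [0.97, 0.13, -0.19], [-0.22, 0.69, -0.69]]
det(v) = -0.00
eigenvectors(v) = [[0.32, -0.32, -0.08], [-0.64, -0.78, 0.89], [0.69, 0.54, 0.44]]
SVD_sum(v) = [[-0.00, -0.02, -0.02],  [0.01, 0.24, 0.23],  [0.01, 0.1, 0.10]] + [[0.08, 0.01, -0.01], [0.11, 0.01, -0.02], [-0.22, -0.03, 0.04]] + [[-0.00, 0.01, -0.01],[0.00, -0.00, 0.0],[-0.00, 0.0, -0.00]]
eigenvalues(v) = [-0.04, 0.15, 0.34]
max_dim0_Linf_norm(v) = 0.25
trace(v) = 0.46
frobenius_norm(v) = 0.45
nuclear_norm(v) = 0.65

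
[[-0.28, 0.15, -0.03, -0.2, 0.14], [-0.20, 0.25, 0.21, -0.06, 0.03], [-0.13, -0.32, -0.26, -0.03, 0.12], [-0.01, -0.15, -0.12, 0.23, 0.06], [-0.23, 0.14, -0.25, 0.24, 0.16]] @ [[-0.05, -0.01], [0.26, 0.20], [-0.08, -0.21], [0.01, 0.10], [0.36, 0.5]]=[[0.10,0.09],[0.07,0.02],[-0.01,0.05],[-0.00,0.05],[0.13,0.19]]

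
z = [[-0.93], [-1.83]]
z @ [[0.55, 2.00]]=[[-0.51, -1.86], [-1.01, -3.66]]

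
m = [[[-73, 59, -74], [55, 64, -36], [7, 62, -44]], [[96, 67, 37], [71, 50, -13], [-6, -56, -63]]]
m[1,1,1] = 50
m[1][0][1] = 67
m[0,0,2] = -74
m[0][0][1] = 59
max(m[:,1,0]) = 71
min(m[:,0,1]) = 59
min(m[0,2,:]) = -44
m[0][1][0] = 55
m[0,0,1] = 59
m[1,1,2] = -13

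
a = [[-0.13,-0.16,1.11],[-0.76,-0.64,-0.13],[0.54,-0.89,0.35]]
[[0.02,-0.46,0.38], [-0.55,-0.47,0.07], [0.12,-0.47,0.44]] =a @ [[0.52, 0.22, 0.11], [0.22, 0.54, -0.31], [0.11, -0.31, 0.31]]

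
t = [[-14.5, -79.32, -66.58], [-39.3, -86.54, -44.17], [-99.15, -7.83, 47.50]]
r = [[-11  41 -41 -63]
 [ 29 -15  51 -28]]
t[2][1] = -7.83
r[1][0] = 29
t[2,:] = [-99.15, -7.83, 47.5]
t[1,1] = -86.54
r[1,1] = -15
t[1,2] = -44.17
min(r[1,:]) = -28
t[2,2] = 47.5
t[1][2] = -44.17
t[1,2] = -44.17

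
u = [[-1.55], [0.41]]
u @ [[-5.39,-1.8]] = [[8.35, 2.79], [-2.21, -0.74]]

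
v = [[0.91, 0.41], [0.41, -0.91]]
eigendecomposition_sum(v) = [[0.95, 0.21], [0.21, 0.04]] + [[-0.04, 0.20], [0.20, -0.95]]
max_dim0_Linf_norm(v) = 0.91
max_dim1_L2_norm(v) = 1.0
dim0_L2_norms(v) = [1.0, 1.0]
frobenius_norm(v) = 1.41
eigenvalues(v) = [1.0, -1.0]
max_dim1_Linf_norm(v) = 0.91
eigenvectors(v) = [[0.98, -0.21], [0.21, 0.98]]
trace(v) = 0.00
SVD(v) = [[-0.91, -0.41], [-0.41, 0.91]] @ diag([0.9980981915623333, 0.9980981915623333]) @ [[-1.0, -0.0], [-0.00, -1.00]]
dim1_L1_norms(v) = [1.32, 1.32]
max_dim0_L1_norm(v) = 1.32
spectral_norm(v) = 1.00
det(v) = -1.00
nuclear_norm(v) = 2.00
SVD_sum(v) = [[0.91, 0.00],[0.41, 0.00]] + [[0.00, 0.41], [0.0, -0.91]]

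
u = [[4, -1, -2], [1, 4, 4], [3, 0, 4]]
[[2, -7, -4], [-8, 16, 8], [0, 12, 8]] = u@ [[0, 0, 0], [-2, 1, 0], [0, 3, 2]]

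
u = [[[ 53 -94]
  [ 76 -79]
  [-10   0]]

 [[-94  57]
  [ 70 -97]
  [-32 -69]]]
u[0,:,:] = [[53, -94], [76, -79], [-10, 0]]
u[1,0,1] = 57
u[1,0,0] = -94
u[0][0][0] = 53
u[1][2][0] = -32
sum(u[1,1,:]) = -27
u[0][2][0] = -10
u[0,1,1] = -79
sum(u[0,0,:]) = -41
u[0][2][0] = -10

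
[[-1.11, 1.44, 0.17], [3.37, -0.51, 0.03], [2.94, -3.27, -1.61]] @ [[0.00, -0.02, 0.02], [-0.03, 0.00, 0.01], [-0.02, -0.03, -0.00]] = [[-0.05, 0.02, -0.01],[0.01, -0.07, 0.06],[0.13, -0.01, 0.03]]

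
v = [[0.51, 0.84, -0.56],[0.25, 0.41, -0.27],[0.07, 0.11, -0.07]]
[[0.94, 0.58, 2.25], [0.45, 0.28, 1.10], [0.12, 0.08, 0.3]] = v@ [[-1.77,1.44,3.48], [1.76,-0.48,0.2], [-0.65,-0.44,-0.55]]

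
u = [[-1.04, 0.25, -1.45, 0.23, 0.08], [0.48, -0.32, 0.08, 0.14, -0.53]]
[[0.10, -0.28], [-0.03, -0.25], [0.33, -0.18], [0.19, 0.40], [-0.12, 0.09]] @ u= [[-0.24, 0.11, -0.17, -0.02, 0.16],[-0.09, 0.07, 0.02, -0.04, 0.13],[-0.43, 0.14, -0.49, 0.05, 0.12],[-0.01, -0.08, -0.24, 0.10, -0.20],[0.17, -0.06, 0.18, -0.02, -0.06]]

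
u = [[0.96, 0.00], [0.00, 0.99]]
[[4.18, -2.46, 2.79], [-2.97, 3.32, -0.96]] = u@[[4.35, -2.56, 2.91], [-3.00, 3.35, -0.97]]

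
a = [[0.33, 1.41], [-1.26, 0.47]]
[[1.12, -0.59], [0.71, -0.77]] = a@[[-0.25, 0.42], [0.85, -0.52]]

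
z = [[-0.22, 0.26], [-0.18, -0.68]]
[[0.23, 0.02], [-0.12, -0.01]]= z @ [[-0.64, -0.06],[0.34, 0.03]]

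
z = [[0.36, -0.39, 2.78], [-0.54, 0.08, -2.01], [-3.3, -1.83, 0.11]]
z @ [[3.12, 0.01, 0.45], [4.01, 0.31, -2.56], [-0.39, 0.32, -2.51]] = [[-1.52, 0.77, -5.82], [-0.58, -0.62, 4.60], [-17.68, -0.57, 2.92]]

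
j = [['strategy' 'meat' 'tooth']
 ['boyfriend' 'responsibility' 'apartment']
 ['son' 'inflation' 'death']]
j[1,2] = 'apartment'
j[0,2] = 'tooth'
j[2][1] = 'inflation'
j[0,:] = ['strategy', 'meat', 'tooth']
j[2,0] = 'son'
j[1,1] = 'responsibility'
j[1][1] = 'responsibility'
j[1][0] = 'boyfriend'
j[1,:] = ['boyfriend', 'responsibility', 'apartment']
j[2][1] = 'inflation'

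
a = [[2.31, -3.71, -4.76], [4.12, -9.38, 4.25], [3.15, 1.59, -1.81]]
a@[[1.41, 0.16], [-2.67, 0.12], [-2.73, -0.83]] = [[26.16, 3.88], [19.25, -3.99], [5.14, 2.2]]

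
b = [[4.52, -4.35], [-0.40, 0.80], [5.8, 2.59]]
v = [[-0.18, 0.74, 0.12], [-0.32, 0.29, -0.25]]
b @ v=[[0.58,2.08,1.63],[-0.18,-0.06,-0.25],[-1.87,5.04,0.05]]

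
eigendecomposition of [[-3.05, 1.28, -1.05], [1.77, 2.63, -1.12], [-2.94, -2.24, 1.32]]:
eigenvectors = [[0.89, -0.22, -0.08], [-0.17, -0.68, 0.49], [0.43, 0.71, 0.87]]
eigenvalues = [-3.81, 4.37, 0.34]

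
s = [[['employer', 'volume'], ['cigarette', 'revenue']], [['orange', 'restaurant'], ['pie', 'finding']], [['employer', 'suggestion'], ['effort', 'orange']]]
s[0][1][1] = 'revenue'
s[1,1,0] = 'pie'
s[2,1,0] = 'effort'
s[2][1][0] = 'effort'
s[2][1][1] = 'orange'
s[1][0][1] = 'restaurant'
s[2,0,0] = 'employer'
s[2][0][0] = 'employer'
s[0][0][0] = 'employer'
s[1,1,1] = 'finding'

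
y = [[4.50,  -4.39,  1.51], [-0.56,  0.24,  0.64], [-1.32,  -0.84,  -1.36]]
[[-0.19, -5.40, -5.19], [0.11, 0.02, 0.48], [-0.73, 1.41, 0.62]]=y @ [[0.16,-0.63,-0.71], [0.28,0.36,0.44], [0.21,-0.65,-0.04]]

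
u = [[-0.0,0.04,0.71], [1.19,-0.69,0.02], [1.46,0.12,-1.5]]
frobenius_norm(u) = 2.61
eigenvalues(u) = [0.58, -1.99, -0.77]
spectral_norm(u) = 2.32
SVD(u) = [[-0.19, -0.4, 0.89], [0.41, -0.86, -0.3], [0.89, 0.31, 0.33]] @ diag([2.3205294550059143, 1.1384888521163248, 0.3365801272458068]) @ [[0.77,-0.08,-0.63],[-0.50,0.54,-0.68],[0.4,0.84,0.38]]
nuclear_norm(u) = 3.80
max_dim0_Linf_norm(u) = 1.5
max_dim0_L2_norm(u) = 1.88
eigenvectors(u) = [[-0.63, -0.33, 0.07], [-0.60, 0.29, -1.0], [-0.48, 0.9, -0.02]]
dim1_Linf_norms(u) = [0.71, 1.19, 1.5]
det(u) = 0.89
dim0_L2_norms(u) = [1.88, 0.7, 1.66]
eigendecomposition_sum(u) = [[0.44, 0.03, 0.15], [0.42, 0.03, 0.14], [0.33, 0.02, 0.11]] + [[-0.41, -0.04, 0.59], [0.35, 0.04, -0.51], [1.12, 0.12, -1.62]] + [[-0.03, 0.05, -0.03], [0.42, -0.75, 0.39], [0.01, -0.02, 0.01]]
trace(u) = -2.19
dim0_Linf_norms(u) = [1.46, 0.69, 1.5]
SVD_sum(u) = [[-0.35, 0.04, 0.28], [0.74, -0.08, -0.61], [1.59, -0.17, -1.3]] + [[0.23, -0.25, 0.31], [0.49, -0.53, 0.66], [-0.18, 0.19, -0.24]] + [[0.12,0.25,0.11],[-0.04,-0.08,-0.04],[0.04,0.09,0.04]]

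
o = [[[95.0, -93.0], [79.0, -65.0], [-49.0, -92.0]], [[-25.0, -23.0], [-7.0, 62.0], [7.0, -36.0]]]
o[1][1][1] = 62.0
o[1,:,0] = [-25.0, -7.0, 7.0]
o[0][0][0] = 95.0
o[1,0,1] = -23.0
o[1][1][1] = 62.0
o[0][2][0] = -49.0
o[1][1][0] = -7.0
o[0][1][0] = 79.0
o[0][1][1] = -65.0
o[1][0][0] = -25.0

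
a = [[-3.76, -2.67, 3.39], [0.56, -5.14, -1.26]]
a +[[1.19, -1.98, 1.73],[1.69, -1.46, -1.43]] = [[-2.57, -4.65, 5.12], [2.25, -6.60, -2.69]]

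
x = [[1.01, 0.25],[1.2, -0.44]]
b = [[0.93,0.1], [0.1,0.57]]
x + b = [[1.94, 0.35], [1.30, 0.13]]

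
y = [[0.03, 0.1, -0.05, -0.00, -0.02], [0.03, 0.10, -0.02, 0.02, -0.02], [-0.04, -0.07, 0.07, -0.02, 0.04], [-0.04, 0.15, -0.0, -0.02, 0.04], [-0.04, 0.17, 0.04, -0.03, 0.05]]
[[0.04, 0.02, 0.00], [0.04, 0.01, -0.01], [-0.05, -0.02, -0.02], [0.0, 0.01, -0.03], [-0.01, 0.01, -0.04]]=y @ [[0.45,0.05,-0.06],  [0.15,0.10,-0.16],  [-0.26,-0.15,-0.37],  [0.19,-0.15,0.11],  [0.04,-0.1,-0.04]]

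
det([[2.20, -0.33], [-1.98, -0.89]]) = -2.611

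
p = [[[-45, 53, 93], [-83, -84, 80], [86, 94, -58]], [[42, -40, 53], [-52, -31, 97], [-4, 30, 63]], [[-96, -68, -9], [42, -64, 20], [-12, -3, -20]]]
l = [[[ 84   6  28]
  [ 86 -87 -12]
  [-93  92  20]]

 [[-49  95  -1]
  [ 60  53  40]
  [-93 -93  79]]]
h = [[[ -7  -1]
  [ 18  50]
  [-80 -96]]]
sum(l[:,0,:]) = 163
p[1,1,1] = -31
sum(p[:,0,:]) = -17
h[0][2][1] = -96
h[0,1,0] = 18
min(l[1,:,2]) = -1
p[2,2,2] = -20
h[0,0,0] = -7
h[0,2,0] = -80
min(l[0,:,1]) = -87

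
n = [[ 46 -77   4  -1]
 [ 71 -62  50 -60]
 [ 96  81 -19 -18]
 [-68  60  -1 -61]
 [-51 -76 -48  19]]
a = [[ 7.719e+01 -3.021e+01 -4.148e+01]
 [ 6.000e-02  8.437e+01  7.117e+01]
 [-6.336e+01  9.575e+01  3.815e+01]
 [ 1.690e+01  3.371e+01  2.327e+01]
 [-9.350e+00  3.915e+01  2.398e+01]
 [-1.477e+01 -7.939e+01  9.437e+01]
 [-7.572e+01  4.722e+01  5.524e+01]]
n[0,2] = 4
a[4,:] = [-9.35, 39.15, 23.98]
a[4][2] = 23.98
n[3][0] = -68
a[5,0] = -14.77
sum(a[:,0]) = -69.05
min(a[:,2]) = -41.48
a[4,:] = [-9.35, 39.15, 23.98]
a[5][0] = -14.77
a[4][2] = 23.98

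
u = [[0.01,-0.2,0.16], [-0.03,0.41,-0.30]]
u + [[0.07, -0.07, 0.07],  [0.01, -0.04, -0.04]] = [[0.08, -0.27, 0.23],[-0.02, 0.37, -0.34]]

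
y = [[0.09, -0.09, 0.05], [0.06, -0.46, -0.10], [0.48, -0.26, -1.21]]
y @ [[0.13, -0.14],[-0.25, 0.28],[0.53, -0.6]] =[[0.06,  -0.07],  [0.07,  -0.08],  [-0.51,  0.59]]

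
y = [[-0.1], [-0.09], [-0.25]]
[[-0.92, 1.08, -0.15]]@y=[[0.03]]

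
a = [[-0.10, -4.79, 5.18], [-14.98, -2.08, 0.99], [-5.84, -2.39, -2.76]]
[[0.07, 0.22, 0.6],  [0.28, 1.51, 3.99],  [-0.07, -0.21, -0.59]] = a@[[-0.02,-0.11,-0.29], [0.03,0.15,0.4], [0.04,0.18,0.48]]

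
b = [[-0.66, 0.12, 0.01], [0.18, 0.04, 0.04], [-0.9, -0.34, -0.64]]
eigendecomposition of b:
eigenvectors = [[(-0.04+0.04j), (-0.04-0.04j), 0.13+0.00j],  [0.07-0.01j, 0.07+0.01j, 0.81+0.00j],  [-1.00+0.00j, (-1-0j), -0.58+0.00j]]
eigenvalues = [(-0.65+0.04j), (-0.65-0.04j), (0.04+0j)]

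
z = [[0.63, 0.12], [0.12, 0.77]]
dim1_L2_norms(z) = [0.64, 0.78]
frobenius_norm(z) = 1.01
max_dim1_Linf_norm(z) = 0.77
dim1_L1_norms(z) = [0.75, 0.89]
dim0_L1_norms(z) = [0.75, 0.89]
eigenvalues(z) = [0.56, 0.84]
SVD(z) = [[0.50,0.87],[0.87,-0.50]] @ diag([0.8389244398944982, 0.561075560105502]) @ [[0.50, 0.87], [0.87, -0.50]]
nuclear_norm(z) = 1.40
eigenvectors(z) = [[-0.87,  -0.50], [0.5,  -0.87]]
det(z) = 0.47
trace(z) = 1.40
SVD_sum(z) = [[0.21, 0.36], [0.36, 0.63]] + [[0.42, -0.24], [-0.24, 0.14]]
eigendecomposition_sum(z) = [[0.42, -0.24], [-0.24, 0.14]] + [[0.21, 0.36], [0.36, 0.63]]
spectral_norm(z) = 0.84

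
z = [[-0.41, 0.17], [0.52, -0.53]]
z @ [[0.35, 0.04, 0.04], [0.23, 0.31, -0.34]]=[[-0.1, 0.04, -0.07], [0.06, -0.14, 0.20]]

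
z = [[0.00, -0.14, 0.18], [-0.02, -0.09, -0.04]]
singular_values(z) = [0.23, 0.1]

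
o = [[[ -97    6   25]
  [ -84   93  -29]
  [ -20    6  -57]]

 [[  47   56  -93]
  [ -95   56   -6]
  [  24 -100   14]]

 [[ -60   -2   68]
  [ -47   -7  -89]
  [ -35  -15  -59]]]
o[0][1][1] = 93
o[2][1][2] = -89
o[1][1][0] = -95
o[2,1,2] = -89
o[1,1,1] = 56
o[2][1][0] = -47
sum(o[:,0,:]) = -50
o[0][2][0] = -20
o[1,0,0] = 47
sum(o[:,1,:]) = -208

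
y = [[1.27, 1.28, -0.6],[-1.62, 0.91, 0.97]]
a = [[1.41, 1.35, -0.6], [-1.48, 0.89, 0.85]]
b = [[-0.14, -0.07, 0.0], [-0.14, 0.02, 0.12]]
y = a + b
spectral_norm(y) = 2.35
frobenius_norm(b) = 0.24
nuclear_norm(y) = 3.92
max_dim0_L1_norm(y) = 2.89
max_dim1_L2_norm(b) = 0.19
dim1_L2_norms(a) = [2.04, 1.92]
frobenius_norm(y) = 2.83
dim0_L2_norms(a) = [2.04, 1.62, 1.04]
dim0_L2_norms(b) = [0.2, 0.07, 0.12]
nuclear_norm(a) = 3.90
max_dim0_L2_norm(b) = 0.2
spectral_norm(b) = 0.22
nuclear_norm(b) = 0.32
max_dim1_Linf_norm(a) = 1.48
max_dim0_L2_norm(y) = 2.06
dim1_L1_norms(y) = [3.15, 3.5]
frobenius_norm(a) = 2.81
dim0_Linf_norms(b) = [0.14, 0.07, 0.12]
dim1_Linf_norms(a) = [1.41, 1.48]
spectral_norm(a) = 2.31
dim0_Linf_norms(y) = [1.62, 1.28, 0.97]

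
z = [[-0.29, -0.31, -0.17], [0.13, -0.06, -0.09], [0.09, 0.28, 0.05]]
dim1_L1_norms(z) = [0.77, 0.28, 0.42]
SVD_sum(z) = [[-0.25, -0.35, -0.15], [-0.00, -0.0, -0.00], [0.15, 0.22, 0.09]] + [[-0.04, 0.02, 0.01], [0.14, -0.08, -0.05], [-0.06, 0.03, 0.02]] + [[-0.0, 0.02, -0.04], [-0.0, 0.02, -0.04], [-0.01, 0.03, -0.06]]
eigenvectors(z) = [[0.71+0.00j, -0.55-0.20j, -0.55+0.20j], [(-0.55+0j), -0.08+0.55j, (-0.08-0.55j)], [(0.44+0j), (0.59+0j), 0.59-0.00j]]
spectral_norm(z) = 0.53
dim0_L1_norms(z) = [0.51, 0.65, 0.31]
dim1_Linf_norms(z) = [0.31, 0.13, 0.28]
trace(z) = -0.30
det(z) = -0.01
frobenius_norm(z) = 0.57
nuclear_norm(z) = 0.81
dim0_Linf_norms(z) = [0.29, 0.31, 0.17]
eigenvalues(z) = [(-0.15+0j), (-0.07+0.23j), (-0.07-0.23j)]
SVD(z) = [[-0.85, 0.24, 0.47],[-0.01, -0.89, 0.45],[0.53, 0.38, 0.76]] @ diag([0.5333883036780755, 0.18362949753445348, 0.09207130462130583]) @ [[0.55, 0.77, 0.32],[-0.83, 0.46, 0.32],[-0.10, 0.44, -0.89]]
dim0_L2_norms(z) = [0.33, 0.42, 0.2]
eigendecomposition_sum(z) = [[-0.12+0.00j, (-0.04+0j), -0.11+0.00j], [(0.09-0j), 0.03-0.00j, (0.09-0j)], [-0.07+0.00j, (-0.03+0j), (-0.07+0j)]] + [[-0.09+0.00j, -0.13-0.08j, -0.03-0.10j], [0.02+0.08j, -0.05+0.14j, (-0.09+0.04j)], [0.08-0.03j, (0.15+0.03j), (0.06+0.09j)]] + [[(-0.09-0j),  -0.13+0.08j,  -0.03+0.10j], [(0.02-0.08j),  (-0.05-0.14j),  -0.09-0.04j], [0.08+0.03j,  (0.15-0.03j),  (0.06-0.09j)]]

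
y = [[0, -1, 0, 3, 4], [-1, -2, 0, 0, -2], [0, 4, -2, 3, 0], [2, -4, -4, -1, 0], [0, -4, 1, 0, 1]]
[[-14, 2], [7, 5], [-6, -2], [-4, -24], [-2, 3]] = y @ [[-3, -3], [0, 0], [0, 4], [-2, 2], [-2, -1]]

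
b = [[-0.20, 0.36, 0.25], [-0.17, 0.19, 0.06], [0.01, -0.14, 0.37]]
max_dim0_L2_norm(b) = 0.45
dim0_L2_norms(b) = [0.26, 0.43, 0.45]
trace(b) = 0.36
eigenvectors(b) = [[(0.84+0j), 0.84-0.00j, (0.37+0j)], [(0.4+0.32j), 0.40-0.32j, -0.04+0.00j], [0.06+0.15j, (0.06-0.15j), (0.93+0j)]]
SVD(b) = [[0.87, -0.13, 0.47],[0.43, -0.24, -0.87],[0.22, 0.96, -0.16]] @ diag([0.5485700608785089, 0.3910546793495376, 0.05871223097940652]) @ [[-0.45,0.67,0.60], [0.19,-0.58,0.79], [0.87,0.47,0.13]]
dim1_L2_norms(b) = [0.48, 0.26, 0.4]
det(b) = 0.01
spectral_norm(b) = 0.55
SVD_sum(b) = [[-0.21, 0.32, 0.29], [-0.11, 0.16, 0.14], [-0.06, 0.08, 0.07]] + [[-0.01, 0.03, -0.04], [-0.02, 0.06, -0.08], [0.07, -0.22, 0.3]] + [[0.02,0.01,0.0], [-0.04,-0.02,-0.01], [-0.01,-0.00,-0.00]]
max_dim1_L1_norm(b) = 0.81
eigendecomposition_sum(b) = [[-0.11+0.08j,(0.21+0.03j),0.05-0.03j], [(-0.08-0j),0.09+0.09j,(0.04+0.01j)], [(-0.02-0.01j),(0.01+0.04j),(0.01+0.01j)]] + [[(-0.11-0.08j),(0.21-0.03j),(0.05+0.03j)], [(-0.08+0j),(0.09-0.09j),(0.04-0.01j)], [-0.02+0.01j,(0.01-0.04j),0.01-0.01j]] + [[0.02+0.00j,-0.06+0.00j,0.14-0.00j], [(-0-0j),(0.01-0j),-0.02+0.00j], [(0.05+0j),(-0.16+0j),0.35-0.00j]]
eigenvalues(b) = [(-0.01+0.18j), (-0.01-0.18j), (0.38+0j)]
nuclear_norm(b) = 1.00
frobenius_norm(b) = 0.68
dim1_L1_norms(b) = [0.81, 0.42, 0.52]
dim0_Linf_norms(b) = [0.2, 0.36, 0.37]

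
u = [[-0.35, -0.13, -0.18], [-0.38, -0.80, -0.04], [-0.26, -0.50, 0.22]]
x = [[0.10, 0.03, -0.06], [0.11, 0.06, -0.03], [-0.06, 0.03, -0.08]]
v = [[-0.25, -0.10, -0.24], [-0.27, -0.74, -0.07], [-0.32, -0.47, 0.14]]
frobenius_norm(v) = 1.05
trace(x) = 0.08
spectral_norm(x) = 0.17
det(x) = -0.00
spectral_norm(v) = 0.99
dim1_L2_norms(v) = [0.36, 0.79, 0.59]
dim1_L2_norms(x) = [0.12, 0.13, 0.1]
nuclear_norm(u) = 1.59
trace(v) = -0.85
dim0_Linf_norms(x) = [0.11, 0.06, 0.08]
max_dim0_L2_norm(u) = 0.95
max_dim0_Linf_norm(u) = 0.8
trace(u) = -0.93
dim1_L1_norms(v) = [0.59, 1.08, 0.93]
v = x + u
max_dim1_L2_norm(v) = 0.79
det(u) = 0.06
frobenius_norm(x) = 0.20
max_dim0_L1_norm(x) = 0.27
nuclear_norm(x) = 0.31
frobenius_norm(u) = 1.15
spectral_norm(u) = 1.09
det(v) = 0.05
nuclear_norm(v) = 1.47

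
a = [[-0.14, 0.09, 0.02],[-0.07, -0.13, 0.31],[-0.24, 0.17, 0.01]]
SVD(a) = [[-0.06,0.49,-0.87],[-1.0,-0.06,0.04],[-0.03,0.87,0.49]] @ diag([0.3436712227191311, 0.33836338192788684, 0.0005589678527311052]) @ [[0.25, 0.35, -0.90], [-0.81, 0.59, 0.00], [0.53, 0.73, 0.43]]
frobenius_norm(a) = 0.48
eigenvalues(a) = [0.08, -0.0, -0.34]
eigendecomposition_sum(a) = [[-0.09, 0.02, 0.07], [-0.18, 0.05, 0.16], [-0.14, 0.04, 0.12]] + [[-0.00, 0.0, 0.00], [-0.01, 0.0, 0.0], [-0.0, 0.00, 0.0]] + [[-0.05, 0.07, -0.06], [0.12, -0.18, 0.15], [-0.09, 0.13, -0.11]]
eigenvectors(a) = [[0.35,0.54,0.29],[0.74,0.73,-0.76],[0.58,0.42,0.58]]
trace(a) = -0.26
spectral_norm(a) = 0.34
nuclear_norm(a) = 0.68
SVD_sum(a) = [[-0.01, -0.01, 0.02], [-0.09, -0.12, 0.31], [-0.0, -0.00, 0.01]] + [[-0.13, 0.10, 0.00],[0.02, -0.01, -0.00],[-0.24, 0.17, 0.0]] + [[-0.00, -0.00, -0.00], [0.00, 0.0, 0.0], [0.00, 0.00, 0.00]]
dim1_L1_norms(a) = [0.25, 0.51, 0.42]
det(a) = 0.00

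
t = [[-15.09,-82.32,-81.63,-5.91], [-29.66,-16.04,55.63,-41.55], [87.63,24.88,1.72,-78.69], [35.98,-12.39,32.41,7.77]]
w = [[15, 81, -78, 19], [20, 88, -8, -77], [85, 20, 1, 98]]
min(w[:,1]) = 20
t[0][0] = -15.09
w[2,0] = 85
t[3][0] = 35.98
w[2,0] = 85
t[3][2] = 32.41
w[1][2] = -8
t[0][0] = -15.09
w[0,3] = 19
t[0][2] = -81.63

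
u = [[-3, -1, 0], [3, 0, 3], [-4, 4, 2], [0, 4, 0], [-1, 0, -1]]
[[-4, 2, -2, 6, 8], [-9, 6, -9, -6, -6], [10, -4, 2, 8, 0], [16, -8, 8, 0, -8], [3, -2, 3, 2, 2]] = u @ [[0, 0, 0, -2, -2], [4, -2, 2, 0, -2], [-3, 2, -3, 0, 0]]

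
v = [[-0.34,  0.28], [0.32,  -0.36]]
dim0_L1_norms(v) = [0.66, 0.64]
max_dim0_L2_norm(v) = 0.47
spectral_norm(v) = 0.65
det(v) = 0.03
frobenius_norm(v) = 0.65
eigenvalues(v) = [-0.05, -0.65]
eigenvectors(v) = [[0.70, -0.67],[0.72, 0.74]]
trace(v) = -0.70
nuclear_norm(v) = 0.70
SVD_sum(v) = [[-0.31, 0.31], [0.34, -0.34]] + [[-0.03, -0.03], [-0.02, -0.02]]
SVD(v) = [[-0.67, 0.74], [0.74, 0.67]] @ diag([0.6507375832552349, 0.05040434246308934]) @ [[0.72, -0.7], [-0.7, -0.72]]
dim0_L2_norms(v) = [0.47, 0.46]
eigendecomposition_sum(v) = [[-0.03, -0.02], [-0.03, -0.02]] + [[-0.31, 0.3], [0.35, -0.34]]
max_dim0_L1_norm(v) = 0.66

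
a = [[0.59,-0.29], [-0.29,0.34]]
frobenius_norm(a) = 0.79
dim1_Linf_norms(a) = [0.59, 0.34]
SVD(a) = [[-0.84,0.55], [0.55,0.84]] @ diag([0.7807926534927624, 0.14920734650723746]) @ [[-0.84, 0.55], [0.55, 0.84]]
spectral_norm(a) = 0.78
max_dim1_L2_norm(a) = 0.66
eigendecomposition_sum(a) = [[0.54,-0.36], [-0.36,0.24]] + [[0.05, 0.07], [0.07, 0.10]]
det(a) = 0.12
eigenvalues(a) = [0.78, 0.15]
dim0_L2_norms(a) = [0.66, 0.45]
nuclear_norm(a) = 0.93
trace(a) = 0.93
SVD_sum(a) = [[0.54,-0.36], [-0.36,0.24]] + [[0.05, 0.07], [0.07, 0.1]]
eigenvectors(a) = [[0.84, 0.55], [-0.55, 0.84]]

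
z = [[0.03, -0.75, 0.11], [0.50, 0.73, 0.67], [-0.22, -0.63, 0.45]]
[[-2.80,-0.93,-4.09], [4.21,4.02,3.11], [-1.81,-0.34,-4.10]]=z @ [[0.28,2.03,0.54], [4.00,1.71,5.26], [1.72,2.62,-1.49]]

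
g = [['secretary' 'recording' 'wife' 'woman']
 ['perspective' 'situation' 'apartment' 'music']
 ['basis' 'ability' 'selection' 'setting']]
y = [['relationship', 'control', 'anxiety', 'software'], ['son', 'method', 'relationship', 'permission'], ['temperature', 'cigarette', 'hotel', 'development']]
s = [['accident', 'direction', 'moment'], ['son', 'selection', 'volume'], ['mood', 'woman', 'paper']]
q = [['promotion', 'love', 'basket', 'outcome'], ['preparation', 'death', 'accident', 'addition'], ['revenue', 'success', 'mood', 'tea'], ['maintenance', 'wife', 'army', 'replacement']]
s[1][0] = 'son'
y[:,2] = ['anxiety', 'relationship', 'hotel']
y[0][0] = 'relationship'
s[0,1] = 'direction'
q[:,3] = ['outcome', 'addition', 'tea', 'replacement']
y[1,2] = 'relationship'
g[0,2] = 'wife'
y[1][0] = 'son'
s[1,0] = 'son'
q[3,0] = 'maintenance'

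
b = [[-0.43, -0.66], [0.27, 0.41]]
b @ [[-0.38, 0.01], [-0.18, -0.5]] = [[0.28, 0.33], [-0.18, -0.20]]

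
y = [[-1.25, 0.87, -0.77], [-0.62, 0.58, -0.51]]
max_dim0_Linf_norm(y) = 1.25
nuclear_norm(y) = 2.09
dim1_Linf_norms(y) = [1.25, 0.62]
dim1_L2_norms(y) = [1.71, 0.99]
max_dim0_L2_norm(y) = 1.4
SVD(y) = [[-0.87, -0.5],[-0.5, 0.87]] @ diag([1.9691887391248455, 0.12448176454365148]) @ [[0.71, -0.53, 0.47], [0.71, 0.54, -0.46]]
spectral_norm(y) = 1.97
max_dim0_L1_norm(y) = 1.87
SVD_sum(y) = [[-1.21,  0.9,  -0.80], [-0.70,  0.52,  -0.46]] + [[-0.04, -0.03, 0.03], [0.08, 0.06, -0.05]]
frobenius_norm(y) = 1.97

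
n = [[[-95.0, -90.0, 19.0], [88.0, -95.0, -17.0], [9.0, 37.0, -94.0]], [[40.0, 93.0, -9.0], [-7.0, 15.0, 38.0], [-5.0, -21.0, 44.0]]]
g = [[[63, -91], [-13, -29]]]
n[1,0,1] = 93.0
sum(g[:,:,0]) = 50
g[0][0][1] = -91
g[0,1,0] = -13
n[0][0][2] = 19.0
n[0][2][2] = -94.0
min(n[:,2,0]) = -5.0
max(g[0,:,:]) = 63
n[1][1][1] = 15.0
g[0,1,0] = -13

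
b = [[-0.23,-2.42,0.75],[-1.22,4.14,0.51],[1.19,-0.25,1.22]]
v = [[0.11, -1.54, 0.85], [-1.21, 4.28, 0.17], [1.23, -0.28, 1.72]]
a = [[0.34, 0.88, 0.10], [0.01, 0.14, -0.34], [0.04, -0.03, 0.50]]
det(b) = -9.73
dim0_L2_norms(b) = [1.72, 4.8, 1.52]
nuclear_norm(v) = 7.54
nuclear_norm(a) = 1.57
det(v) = -6.90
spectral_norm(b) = 4.91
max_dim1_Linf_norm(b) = 4.14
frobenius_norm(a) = 1.13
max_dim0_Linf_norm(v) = 4.28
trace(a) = 0.98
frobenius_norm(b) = 5.32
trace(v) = 6.11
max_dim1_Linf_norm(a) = 0.88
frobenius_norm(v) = 5.24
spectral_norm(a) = 0.95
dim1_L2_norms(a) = [0.95, 0.37, 0.5]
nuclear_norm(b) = 7.77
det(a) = 0.00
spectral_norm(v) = 4.75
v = b + a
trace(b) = 5.13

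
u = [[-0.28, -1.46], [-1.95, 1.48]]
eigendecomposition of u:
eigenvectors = [[-0.82, 0.46], [-0.57, -0.89]]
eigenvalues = [-1.3, 2.5]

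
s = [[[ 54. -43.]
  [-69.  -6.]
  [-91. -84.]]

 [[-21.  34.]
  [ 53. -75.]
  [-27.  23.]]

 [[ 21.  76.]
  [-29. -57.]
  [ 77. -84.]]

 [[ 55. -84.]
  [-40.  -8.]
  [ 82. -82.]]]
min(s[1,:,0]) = -27.0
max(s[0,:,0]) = 54.0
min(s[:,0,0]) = -21.0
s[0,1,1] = -6.0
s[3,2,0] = 82.0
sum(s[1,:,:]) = -13.0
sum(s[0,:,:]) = -239.0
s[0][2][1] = -84.0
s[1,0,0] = -21.0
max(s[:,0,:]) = 76.0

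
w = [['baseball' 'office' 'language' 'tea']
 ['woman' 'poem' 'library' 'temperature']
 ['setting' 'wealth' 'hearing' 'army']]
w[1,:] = ['woman', 'poem', 'library', 'temperature']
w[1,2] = 'library'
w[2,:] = ['setting', 'wealth', 'hearing', 'army']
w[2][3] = 'army'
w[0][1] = 'office'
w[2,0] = 'setting'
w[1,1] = 'poem'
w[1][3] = 'temperature'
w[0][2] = 'language'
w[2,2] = 'hearing'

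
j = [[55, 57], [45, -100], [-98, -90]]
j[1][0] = 45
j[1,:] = [45, -100]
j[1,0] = 45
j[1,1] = -100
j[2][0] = -98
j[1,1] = -100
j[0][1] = 57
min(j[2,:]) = -98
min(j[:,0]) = -98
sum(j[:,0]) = 2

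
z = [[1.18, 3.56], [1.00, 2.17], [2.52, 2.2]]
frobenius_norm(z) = 5.56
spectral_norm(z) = 5.40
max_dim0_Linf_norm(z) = 3.56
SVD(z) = [[-0.68, -0.58], [-0.44, -0.17], [-0.59, 0.80]] @ diag([5.401076283362105, 1.339281516822876]) @ [[-0.5,  -0.86],  [0.86,  -0.5]]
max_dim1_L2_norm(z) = 3.75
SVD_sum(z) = [[1.85, 3.17],[1.2, 2.05],[1.60, 2.74]] + [[-0.67, 0.39], [-0.20, 0.12], [0.92, -0.54]]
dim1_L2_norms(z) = [3.75, 2.39, 3.35]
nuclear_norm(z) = 6.74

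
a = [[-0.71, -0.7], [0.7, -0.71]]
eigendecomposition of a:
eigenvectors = [[0.71j, 0.00-0.71j],[0.71+0.00j, 0.71-0.00j]]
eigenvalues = [(-0.71+0.7j), (-0.71-0.7j)]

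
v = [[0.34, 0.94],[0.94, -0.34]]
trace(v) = 0.00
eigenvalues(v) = [1.0, -1.0]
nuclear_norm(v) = 2.00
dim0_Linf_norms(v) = [0.94, 0.94]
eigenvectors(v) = [[0.82,-0.57], [0.57,0.82]]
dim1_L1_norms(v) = [1.28, 1.28]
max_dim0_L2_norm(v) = 1.0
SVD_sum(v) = [[0.34, 0.0], [0.94, 0.00]] + [[0.00,0.94], [0.00,-0.34]]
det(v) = -1.00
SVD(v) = [[-0.34, -0.94], [-0.94, 0.34]] @ diag([0.999599919967984, 0.9995999199679839]) @ [[-1.0, -0.00], [-0.00, -1.0]]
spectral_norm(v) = 1.00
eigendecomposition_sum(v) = [[0.67, 0.47], [0.47, 0.33]] + [[-0.33,0.47], [0.47,-0.67]]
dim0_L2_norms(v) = [1.0, 1.0]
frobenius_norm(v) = 1.41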